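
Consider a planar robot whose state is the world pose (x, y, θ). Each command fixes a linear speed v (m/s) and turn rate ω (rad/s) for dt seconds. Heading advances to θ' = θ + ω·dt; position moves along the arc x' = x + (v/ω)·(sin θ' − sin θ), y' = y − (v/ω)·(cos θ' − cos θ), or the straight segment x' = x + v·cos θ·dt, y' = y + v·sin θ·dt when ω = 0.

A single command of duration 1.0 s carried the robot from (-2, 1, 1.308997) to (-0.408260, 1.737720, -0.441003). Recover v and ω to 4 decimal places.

v = 2.0000, ω = -1.7500

Δθ = -0.441003 − 1.308997 = -1.750000
ω = Δθ/dt = -1.750000/1.0 = -1.7500
R = Δx/(sin θ' − sin θ) = -1.1429
v = R·ω = -1.1429·-1.7500 = 2.0000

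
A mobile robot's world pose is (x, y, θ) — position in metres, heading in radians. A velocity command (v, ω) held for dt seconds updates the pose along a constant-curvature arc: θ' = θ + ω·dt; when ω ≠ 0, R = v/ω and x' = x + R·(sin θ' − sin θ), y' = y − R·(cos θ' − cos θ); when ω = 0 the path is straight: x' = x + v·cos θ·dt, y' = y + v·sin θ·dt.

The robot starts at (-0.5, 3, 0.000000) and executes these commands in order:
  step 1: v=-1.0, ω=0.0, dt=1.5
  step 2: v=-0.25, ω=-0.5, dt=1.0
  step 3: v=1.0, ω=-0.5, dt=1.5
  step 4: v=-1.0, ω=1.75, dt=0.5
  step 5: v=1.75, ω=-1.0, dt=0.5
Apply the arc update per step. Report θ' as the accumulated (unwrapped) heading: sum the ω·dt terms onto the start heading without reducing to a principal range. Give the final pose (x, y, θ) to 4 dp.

step 1: θ'=0.0000 (straight) → pose (-2.0000, 3.0000, 0.0000)
step 2: θ'=-0.5000 (R=0.5000) → pose (-2.2397, 3.0612, -0.5000)
step 3: θ'=-1.2500 (R=-2.0000) → pose (-1.3006, 1.9367, -1.2500)
step 4: θ'=-0.3750 (R=-0.5714) → pose (-1.6336, 2.2882, -0.3750)
step 5: θ'=-0.8750 (R=-1.7500) → pose (-0.9313, 1.7816, -0.8750)

(-0.9313, 1.7816, -0.8750)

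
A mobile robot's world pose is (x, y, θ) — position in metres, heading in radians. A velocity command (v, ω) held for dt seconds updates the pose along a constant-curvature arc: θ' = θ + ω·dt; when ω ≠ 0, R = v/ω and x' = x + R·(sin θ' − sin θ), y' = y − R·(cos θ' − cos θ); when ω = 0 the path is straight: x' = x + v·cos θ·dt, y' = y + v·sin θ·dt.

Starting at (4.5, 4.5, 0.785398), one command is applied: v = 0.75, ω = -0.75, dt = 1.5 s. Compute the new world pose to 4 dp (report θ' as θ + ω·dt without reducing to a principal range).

θ' = 0.7854 + -0.75·1.5 = -0.3396
R = v/ω = 0.75/-0.75 = -1.0000
x' = 4.5 + -1.0000·(sin -0.3396 − sin 0.7854) = 5.5402
y' = 4.5 − -1.0000·(cos -0.3396 − cos 0.7854) = 4.7358

(5.5402, 4.7358, -0.3396)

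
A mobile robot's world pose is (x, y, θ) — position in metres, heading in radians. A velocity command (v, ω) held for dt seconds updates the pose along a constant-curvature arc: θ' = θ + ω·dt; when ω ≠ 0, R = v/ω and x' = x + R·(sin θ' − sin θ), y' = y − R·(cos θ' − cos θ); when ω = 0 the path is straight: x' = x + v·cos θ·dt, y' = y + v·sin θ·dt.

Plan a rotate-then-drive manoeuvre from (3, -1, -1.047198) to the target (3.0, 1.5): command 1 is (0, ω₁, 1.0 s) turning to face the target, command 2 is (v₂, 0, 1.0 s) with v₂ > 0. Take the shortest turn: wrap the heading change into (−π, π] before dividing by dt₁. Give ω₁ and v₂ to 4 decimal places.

ω₁ = 2.6180, v₂ = 2.5000

heading to target = atan2(1.5−-1, 3−3) = 1.5708
Δθ = wrap(1.5708 − -1.0472) = 2.6180; ω₁ = Δθ/dt₁ = 2.6180
distance = √((3−3)² + (1.5−-1)²) = 2.5000; v₂ = distance/dt₂ = 2.5000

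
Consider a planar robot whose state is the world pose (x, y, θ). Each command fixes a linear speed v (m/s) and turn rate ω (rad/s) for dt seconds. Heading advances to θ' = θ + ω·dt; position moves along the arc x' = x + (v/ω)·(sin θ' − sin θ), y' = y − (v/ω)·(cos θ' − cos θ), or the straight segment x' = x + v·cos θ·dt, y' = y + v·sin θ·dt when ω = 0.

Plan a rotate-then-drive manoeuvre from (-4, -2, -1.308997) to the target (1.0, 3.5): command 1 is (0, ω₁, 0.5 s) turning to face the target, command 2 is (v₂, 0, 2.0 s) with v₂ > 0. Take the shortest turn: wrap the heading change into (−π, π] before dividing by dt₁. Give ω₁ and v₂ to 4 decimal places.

heading to target = atan2(3.5−-2, 1−-4) = 0.8330
Δθ = wrap(0.8330 − -1.3090) = 2.1420; ω₁ = Δθ/dt₁ = 4.2840
distance = √((1−-4)² + (3.5−-2)²) = 7.4330; v₂ = distance/dt₂ = 3.7165

ω₁ = 4.2840, v₂ = 3.7165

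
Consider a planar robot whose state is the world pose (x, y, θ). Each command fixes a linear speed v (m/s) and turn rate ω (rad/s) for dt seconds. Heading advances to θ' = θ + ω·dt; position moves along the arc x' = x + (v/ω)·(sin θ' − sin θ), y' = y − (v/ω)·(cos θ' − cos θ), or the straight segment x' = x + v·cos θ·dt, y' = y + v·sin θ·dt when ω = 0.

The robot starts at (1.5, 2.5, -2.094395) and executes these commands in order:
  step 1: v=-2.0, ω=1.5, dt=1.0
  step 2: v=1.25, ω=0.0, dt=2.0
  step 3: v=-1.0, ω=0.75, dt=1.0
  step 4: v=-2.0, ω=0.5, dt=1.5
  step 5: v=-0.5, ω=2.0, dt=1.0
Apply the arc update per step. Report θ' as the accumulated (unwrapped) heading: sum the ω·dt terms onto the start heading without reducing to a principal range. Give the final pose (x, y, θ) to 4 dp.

(-0.1792, 1.2037, 2.9056)

step 1: θ'=-0.5944 (R=-1.3333) → pose (1.0920, 4.2713, -0.5944)
step 2: θ'=-0.5944 (straight) → pose (3.1632, 2.8713, -0.5944)
step 3: θ'=0.1556 (R=-1.3333) → pose (2.2099, 3.0839, 0.1556)
step 4: θ'=0.9056 (R=-4.0000) → pose (-0.3174, 1.6010, 0.9056)
step 5: θ'=2.9056 (R=-0.2500) → pose (-0.1792, 1.2037, 2.9056)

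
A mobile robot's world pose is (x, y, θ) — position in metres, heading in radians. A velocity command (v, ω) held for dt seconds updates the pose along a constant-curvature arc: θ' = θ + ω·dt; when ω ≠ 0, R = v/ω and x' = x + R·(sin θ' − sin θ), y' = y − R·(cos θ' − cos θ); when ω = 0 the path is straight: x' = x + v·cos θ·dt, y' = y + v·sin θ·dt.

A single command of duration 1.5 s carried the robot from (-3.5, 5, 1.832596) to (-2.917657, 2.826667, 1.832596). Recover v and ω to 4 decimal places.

v = -1.5000, ω = 0.0000

Δθ = 1.832596 − 1.832596 = 0.000000
ω = Δθ/dt = 0.000000/1.5 = 0.0000
ω = 0 → v = (Δx·cos θ + Δy·sin θ)/dt = -1.5000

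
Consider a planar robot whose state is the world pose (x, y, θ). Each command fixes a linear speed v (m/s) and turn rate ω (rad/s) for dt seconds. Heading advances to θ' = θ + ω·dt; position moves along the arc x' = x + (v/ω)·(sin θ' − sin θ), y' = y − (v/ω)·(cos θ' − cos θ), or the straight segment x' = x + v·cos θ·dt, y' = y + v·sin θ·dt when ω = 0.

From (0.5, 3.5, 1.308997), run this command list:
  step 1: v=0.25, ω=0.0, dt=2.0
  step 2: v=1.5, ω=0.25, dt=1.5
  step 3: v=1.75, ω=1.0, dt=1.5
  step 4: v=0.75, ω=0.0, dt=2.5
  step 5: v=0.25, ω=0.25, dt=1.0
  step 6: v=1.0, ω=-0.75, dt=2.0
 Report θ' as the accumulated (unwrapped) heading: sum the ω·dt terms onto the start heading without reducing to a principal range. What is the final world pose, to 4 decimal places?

step 1: θ'=1.3090 (straight) → pose (0.6294, 3.9830, 1.3090)
step 2: θ'=1.6840 (R=6.0000) → pose (0.7955, 6.2136, 1.6840)
step 3: θ'=3.1840 (R=1.7500) → pose (-1.0175, 7.7644, 3.1840)
step 4: θ'=3.1840 (straight) → pose (-2.8908, 7.6849, 3.1840)
step 5: θ'=3.4340 (R=1.0000) → pose (-3.1367, 7.6433, 3.4340)
step 6: θ'=1.9340 (R=-1.3333) → pose (-4.7674, 8.4464, 1.9340)

(-4.7674, 8.4464, 1.9340)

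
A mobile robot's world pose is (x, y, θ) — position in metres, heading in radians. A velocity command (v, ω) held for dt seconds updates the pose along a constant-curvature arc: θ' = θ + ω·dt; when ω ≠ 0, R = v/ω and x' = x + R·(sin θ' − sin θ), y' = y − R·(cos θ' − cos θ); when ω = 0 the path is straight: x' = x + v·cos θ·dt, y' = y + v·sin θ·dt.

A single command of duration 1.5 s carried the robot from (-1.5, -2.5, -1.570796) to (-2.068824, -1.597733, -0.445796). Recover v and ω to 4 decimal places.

v = -0.7500, ω = 0.7500

Δθ = -0.445796 − -1.570796 = 1.125000
ω = Δθ/dt = 1.125000/1.5 = 0.7500
R = −Δy/(cos θ' − cos θ) = -1.0000
v = R·ω = -1.0000·0.7500 = -0.7500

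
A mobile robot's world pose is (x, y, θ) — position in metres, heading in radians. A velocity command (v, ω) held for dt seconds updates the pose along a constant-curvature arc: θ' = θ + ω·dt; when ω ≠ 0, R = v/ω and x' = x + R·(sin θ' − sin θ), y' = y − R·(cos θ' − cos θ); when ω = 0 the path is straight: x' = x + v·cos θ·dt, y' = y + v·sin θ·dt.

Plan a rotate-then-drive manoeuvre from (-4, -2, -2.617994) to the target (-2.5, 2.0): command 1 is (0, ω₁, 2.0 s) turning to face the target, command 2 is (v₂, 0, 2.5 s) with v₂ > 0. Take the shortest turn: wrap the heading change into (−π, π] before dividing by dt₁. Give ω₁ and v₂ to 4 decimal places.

heading to target = atan2(2−-2, -2.5−-4) = 1.2120
Δθ = wrap(1.2120 − -2.6180) = -2.4532; ω₁ = Δθ/dt₁ = -1.2266
distance = √((-2.5−-4)² + (2−-2)²) = 4.2720; v₂ = distance/dt₂ = 1.7088

ω₁ = -1.2266, v₂ = 1.7088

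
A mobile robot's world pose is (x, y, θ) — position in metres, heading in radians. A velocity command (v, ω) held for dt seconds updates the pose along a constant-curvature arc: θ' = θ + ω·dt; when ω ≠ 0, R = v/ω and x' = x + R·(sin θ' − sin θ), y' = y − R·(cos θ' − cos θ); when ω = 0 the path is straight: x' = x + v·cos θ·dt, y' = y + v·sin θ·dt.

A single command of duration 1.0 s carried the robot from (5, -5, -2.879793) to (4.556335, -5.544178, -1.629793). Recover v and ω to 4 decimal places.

Δθ = -1.629793 − -2.879793 = 1.250000
ω = Δθ/dt = 1.250000/1.0 = 1.2500
R = −Δy/(cos θ' − cos θ) = 0.6000
v = R·ω = 0.6000·1.2500 = 0.7500

v = 0.7500, ω = 1.2500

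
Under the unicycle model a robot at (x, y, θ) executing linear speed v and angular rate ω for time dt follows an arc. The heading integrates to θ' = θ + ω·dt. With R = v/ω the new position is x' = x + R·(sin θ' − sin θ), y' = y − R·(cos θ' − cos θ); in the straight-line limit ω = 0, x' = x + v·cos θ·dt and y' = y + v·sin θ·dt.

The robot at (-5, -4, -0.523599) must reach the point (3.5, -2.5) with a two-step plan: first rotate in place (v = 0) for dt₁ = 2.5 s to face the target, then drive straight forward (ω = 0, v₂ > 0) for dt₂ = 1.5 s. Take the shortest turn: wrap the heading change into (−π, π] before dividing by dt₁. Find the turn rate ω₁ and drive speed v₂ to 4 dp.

heading to target = atan2(-2.5−-4, 3.5−-5) = 0.1747
Δθ = wrap(0.1747 − -0.5236) = 0.6983; ω₁ = Δθ/dt₁ = 0.2793
distance = √((3.5−-5)² + (-2.5−-4)²) = 8.6313; v₂ = distance/dt₂ = 5.7542

ω₁ = 0.2793, v₂ = 5.7542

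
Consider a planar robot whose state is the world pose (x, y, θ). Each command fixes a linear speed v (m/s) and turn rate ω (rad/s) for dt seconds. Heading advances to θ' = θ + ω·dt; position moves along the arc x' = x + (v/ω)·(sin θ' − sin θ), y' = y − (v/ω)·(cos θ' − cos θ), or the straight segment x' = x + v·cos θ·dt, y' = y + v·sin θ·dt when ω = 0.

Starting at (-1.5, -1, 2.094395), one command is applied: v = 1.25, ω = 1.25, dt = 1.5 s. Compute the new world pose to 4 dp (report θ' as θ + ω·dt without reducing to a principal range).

(-3.1025, -0.8235, 3.9694)

θ' = 2.0944 + 1.25·1.5 = 3.9694
R = v/ω = 1.25/1.25 = 1.0000
x' = -1.5 + 1.0000·(sin 3.9694 − sin 2.0944) = -3.1025
y' = -1 − 1.0000·(cos 3.9694 − cos 2.0944) = -0.8235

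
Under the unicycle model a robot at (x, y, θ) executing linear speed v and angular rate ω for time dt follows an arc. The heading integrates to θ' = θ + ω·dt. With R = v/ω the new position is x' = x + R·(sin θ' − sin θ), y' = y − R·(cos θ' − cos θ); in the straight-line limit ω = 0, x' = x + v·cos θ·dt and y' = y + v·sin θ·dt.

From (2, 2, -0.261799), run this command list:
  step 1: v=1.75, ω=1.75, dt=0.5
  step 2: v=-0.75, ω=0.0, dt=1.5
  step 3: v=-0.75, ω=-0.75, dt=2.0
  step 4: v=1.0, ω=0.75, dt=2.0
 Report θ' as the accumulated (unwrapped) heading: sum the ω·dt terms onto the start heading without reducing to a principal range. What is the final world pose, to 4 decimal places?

step 1: θ'=0.6132 (R=1.0000) → pose (2.8343, 2.1481, 0.6132)
step 2: θ'=0.6132 (straight) → pose (1.9143, 1.5007, 0.6132)
step 3: θ'=-0.8868 (R=1.0000) → pose (0.5637, 1.6866, -0.8868)
step 4: θ'=0.6132 (R=1.3333) → pose (2.3645, 1.4387, 0.6132)

(2.3645, 1.4387, 0.6132)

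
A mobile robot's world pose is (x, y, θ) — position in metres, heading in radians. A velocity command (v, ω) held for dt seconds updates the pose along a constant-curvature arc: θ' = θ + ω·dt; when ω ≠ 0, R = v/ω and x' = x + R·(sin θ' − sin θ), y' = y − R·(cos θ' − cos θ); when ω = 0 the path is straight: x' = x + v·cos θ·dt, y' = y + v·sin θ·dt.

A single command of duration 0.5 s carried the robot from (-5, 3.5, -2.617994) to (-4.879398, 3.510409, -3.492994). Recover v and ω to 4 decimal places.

v = -0.2500, ω = -1.7500

Δθ = -3.492994 − -2.617994 = -0.875000
ω = Δθ/dt = -0.875000/0.5 = -1.7500
R = Δx/(sin θ' − sin θ) = 0.1429
v = R·ω = 0.1429·-1.7500 = -0.2500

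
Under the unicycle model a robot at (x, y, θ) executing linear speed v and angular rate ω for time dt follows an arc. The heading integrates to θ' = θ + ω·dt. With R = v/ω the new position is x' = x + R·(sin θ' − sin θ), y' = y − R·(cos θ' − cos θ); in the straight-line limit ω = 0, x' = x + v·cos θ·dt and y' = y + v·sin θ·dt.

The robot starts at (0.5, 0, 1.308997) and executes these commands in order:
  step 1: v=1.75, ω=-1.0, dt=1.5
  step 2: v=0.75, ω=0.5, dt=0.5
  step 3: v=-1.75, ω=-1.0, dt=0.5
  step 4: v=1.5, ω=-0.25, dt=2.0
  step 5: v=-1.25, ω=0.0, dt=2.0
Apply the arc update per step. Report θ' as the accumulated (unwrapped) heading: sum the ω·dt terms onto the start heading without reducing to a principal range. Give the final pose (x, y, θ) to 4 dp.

(2.8610, 1.5333, -0.9410)

step 1: θ'=-0.1910 (R=-1.7500) → pose (2.5226, 1.2652, -0.1910)
step 2: θ'=0.0590 (R=1.5000) → pose (2.8958, 1.2406, 0.0590)
step 3: θ'=-0.4410 (R=1.7500) → pose (2.0456, 1.4050, -0.4410)
step 4: θ'=-0.9410 (R=-6.0000) → pose (4.3335, -0.4871, -0.9410)
step 5: θ'=-0.9410 (straight) → pose (2.8610, 1.5333, -0.9410)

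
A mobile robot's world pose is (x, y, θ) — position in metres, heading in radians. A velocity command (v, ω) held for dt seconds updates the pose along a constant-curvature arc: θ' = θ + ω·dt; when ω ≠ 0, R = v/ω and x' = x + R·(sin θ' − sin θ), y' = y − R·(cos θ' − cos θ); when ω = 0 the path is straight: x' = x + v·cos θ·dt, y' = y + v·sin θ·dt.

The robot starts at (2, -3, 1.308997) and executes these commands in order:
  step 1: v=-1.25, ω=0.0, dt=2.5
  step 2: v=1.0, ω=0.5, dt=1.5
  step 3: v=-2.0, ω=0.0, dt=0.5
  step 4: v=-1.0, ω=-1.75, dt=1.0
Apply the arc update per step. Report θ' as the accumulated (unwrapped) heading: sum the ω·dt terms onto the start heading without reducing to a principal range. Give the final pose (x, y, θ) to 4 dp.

(1.1638, -6.2584, 0.3090)

step 1: θ'=1.3090 (straight) → pose (1.1912, -6.0185, 1.3090)
step 2: θ'=2.0590 (R=2.0000) → pose (1.0257, -4.5628, 2.0590)
step 3: θ'=2.0590 (straight) → pose (1.4947, -5.4460, 2.0590)
step 4: θ'=0.3090 (R=0.5714) → pose (1.1638, -6.2584, 0.3090)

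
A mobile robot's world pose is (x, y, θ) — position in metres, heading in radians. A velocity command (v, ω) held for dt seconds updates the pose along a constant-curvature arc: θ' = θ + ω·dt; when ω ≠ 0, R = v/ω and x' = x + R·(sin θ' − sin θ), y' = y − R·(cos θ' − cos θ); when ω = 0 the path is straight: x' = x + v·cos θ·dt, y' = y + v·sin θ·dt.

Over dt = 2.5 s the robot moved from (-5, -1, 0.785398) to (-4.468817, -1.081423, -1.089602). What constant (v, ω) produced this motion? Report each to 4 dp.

v = 0.2500, ω = -0.7500

Δθ = -1.089602 − 0.785398 = -1.875000
ω = Δθ/dt = -1.875000/2.5 = -0.7500
R = Δx/(sin θ' − sin θ) = -0.3333
v = R·ω = -0.3333·-0.7500 = 0.2500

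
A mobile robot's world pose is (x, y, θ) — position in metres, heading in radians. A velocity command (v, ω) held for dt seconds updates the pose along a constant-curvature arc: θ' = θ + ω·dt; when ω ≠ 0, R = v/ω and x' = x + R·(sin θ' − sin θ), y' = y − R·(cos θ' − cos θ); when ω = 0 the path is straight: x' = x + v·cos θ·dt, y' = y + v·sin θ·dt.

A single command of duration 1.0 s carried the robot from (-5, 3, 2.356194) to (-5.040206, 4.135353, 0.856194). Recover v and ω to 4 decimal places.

v = 1.2500, ω = -1.5000

Δθ = 0.856194 − 2.356194 = -1.500000
ω = Δθ/dt = -1.500000/1.0 = -1.5000
R = −Δy/(cos θ' − cos θ) = -0.8333
v = R·ω = -0.8333·-1.5000 = 1.2500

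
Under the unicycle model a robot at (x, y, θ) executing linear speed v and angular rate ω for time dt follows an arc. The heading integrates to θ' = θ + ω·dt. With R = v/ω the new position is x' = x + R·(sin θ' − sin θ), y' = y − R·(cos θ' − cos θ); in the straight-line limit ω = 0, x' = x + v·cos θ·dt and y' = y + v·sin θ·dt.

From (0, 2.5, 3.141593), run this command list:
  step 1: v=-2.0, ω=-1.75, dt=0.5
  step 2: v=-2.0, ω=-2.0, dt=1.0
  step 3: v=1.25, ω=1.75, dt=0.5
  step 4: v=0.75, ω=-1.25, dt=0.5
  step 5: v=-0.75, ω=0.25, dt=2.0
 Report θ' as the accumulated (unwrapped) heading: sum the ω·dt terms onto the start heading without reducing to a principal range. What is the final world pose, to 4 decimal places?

step 1: θ'=2.2666 (R=1.1429) → pose (0.8772, 2.0897, 2.2666)
step 2: θ'=0.2666 (R=1.0000) → pose (0.3731, 0.4840, 0.2666)
step 3: θ'=1.1416 (R=0.7143) → pose (0.8344, 0.8758, 1.1416)
step 4: θ'=0.5166 (R=-0.6000) → pose (1.0836, 1.1479, 0.5166)
step 5: θ'=1.0166 (R=-3.0000) → pose (0.0144, 0.1181, 1.0166)

(0.0144, 0.1181, 1.0166)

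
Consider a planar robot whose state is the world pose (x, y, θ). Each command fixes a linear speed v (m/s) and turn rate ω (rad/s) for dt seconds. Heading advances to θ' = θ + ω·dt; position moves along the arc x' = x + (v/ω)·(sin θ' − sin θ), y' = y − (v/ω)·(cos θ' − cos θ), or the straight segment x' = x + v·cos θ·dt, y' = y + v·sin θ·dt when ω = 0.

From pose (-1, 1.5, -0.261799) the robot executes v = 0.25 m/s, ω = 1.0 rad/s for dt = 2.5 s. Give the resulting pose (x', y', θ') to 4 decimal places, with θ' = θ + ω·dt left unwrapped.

θ' = -0.2618 + 1.0·2.5 = 2.2382
R = v/ω = 0.25/1.0 = 0.2500
x' = -1 + 0.2500·(sin 2.2382 − sin -0.2618) = -0.7389
y' = 1.5 − 0.2500·(cos 2.2382 − cos -0.2618) = 1.8962

(-0.7389, 1.8962, 2.2382)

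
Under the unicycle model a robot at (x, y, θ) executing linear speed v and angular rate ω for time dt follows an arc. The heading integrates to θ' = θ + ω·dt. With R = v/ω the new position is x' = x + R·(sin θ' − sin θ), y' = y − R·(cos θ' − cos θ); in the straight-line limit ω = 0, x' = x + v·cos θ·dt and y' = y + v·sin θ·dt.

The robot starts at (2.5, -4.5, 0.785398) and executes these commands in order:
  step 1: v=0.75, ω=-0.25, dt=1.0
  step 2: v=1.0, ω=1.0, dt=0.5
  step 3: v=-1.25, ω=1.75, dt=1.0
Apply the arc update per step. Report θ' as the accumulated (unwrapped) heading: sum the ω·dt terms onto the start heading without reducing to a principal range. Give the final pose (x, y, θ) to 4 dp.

(3.8059, -4.7251, 2.7854)

step 1: θ'=0.5354 (R=-3.0000) → pose (3.0908, -4.0411, 0.5354)
step 2: θ'=1.0354 (R=1.0000) → pose (3.4407, -3.6912, 1.0354)
step 3: θ'=2.7854 (R=-0.7143) → pose (3.8059, -4.7251, 2.7854)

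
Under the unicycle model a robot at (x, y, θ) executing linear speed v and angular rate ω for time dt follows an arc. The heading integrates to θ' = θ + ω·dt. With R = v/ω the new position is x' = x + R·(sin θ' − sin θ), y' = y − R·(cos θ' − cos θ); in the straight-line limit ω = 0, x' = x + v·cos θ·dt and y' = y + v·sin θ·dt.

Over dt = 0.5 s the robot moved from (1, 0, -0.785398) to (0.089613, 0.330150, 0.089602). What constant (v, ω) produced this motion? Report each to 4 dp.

Δθ = 0.089602 − -0.785398 = 0.875000
ω = Δθ/dt = 0.875000/0.5 = 1.7500
R = Δx/(sin θ' − sin θ) = -1.1429
v = R·ω = -1.1429·1.7500 = -2.0000

v = -2.0000, ω = 1.7500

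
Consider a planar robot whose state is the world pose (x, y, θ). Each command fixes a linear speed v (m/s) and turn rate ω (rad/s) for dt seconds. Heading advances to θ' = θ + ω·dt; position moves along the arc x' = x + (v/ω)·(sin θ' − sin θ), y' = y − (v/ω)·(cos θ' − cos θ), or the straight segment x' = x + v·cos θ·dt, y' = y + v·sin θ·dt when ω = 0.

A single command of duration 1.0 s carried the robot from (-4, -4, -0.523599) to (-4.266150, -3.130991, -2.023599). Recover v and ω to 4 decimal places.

v = -1.0000, ω = -1.5000

Δθ = -2.023599 − -0.523599 = -1.500000
ω = Δθ/dt = -1.500000/1.0 = -1.5000
R = −Δy/(cos θ' − cos θ) = 0.6667
v = R·ω = 0.6667·-1.5000 = -1.0000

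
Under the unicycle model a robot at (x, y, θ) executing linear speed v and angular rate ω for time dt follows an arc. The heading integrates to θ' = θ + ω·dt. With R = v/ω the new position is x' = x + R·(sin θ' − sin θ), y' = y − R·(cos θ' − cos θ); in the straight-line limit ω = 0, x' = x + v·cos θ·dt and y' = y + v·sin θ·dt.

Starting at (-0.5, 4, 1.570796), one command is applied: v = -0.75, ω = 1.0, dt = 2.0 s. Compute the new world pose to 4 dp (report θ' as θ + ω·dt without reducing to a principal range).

θ' = 1.5708 + 1.0·2.0 = 3.5708
R = v/ω = -0.75/1.0 = -0.7500
x' = -0.5 + -0.7500·(sin 3.5708 − sin 1.5708) = 0.5621
y' = 4 − -0.7500·(cos 3.5708 − cos 1.5708) = 3.3180

(0.5621, 3.3180, 3.5708)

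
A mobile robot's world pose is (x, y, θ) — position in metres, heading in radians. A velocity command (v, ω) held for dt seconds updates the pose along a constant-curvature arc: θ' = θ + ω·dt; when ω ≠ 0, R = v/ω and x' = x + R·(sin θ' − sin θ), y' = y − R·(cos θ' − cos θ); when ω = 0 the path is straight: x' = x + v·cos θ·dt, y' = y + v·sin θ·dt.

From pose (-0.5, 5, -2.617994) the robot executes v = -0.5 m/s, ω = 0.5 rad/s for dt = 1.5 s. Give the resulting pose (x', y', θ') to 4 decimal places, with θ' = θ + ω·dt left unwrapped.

(-0.0438, 5.5732, -1.8680)

θ' = -2.6180 + 0.5·1.5 = -1.8680
R = v/ω = -0.5/0.5 = -1.0000
x' = -0.5 + -1.0000·(sin -1.8680 − sin -2.6180) = -0.0438
y' = 5 − -1.0000·(cos -1.8680 − cos -2.6180) = 5.5732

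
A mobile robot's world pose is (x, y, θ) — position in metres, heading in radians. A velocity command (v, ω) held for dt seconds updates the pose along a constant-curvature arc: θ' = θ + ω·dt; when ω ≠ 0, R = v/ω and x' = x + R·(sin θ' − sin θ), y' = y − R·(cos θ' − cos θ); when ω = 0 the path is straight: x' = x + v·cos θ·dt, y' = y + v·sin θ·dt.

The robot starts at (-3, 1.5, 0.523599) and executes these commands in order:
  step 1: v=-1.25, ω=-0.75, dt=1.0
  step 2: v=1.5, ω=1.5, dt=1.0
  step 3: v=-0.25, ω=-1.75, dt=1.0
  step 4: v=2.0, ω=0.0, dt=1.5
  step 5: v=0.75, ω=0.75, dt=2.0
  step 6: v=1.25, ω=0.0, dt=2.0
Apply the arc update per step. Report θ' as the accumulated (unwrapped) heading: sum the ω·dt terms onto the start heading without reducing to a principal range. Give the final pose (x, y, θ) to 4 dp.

(2.0503, 3.0433, 1.0236)

step 1: θ'=-0.2264 (R=1.6667) → pose (-4.2075, 1.3192, -0.2264)
step 2: θ'=1.2736 (R=1.0000) → pose (-3.0268, 2.0009, 1.2736)
step 3: θ'=-0.4764 (R=0.1429) → pose (-3.2289, 1.9158, -0.4764)
step 4: θ'=-0.4764 (straight) → pose (-0.5630, 0.5400, -0.4764)
step 5: θ'=1.0236 (R=1.0000) → pose (0.7496, 0.9084, 1.0236)
step 6: θ'=1.0236 (straight) → pose (2.0503, 3.0433, 1.0236)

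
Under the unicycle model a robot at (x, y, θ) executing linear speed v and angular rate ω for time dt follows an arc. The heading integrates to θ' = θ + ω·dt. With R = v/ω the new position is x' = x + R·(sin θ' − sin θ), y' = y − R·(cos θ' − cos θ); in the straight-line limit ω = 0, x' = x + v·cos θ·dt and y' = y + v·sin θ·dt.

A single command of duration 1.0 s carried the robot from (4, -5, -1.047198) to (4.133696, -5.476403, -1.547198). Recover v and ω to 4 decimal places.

Δθ = -1.547198 − -1.047198 = -0.500000
ω = Δθ/dt = -0.500000/1.0 = -0.5000
R = −Δy/(cos θ' − cos θ) = -1.0000
v = R·ω = -1.0000·-0.5000 = 0.5000

v = 0.5000, ω = -0.5000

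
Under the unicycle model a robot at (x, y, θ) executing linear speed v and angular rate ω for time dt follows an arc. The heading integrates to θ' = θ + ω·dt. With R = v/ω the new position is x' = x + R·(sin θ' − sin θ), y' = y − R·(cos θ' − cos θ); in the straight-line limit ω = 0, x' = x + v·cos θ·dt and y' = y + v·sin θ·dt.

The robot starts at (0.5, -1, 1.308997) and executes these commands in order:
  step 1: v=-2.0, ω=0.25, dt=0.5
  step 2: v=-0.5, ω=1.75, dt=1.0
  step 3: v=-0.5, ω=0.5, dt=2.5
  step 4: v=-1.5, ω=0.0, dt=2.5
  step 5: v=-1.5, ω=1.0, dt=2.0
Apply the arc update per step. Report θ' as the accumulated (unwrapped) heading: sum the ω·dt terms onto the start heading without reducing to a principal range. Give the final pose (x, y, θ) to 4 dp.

(0.8793, 3.9211, 6.4340)

step 1: θ'=1.4340 (R=-8.0000) → pose (0.3021, -1.9796, 1.4340)
step 2: θ'=3.1840 (R=-0.2857) → pose (0.5973, -2.3040, 3.1840)
step 3: θ'=4.4340 (R=-1.0000) → pose (1.5164, -1.5797, 4.4340)
step 4: θ'=4.4340 (straight) → pose (2.5469, 2.0259, 4.4340)
step 5: θ'=6.4340 (R=-1.5000) → pose (0.8793, 3.9211, 6.4340)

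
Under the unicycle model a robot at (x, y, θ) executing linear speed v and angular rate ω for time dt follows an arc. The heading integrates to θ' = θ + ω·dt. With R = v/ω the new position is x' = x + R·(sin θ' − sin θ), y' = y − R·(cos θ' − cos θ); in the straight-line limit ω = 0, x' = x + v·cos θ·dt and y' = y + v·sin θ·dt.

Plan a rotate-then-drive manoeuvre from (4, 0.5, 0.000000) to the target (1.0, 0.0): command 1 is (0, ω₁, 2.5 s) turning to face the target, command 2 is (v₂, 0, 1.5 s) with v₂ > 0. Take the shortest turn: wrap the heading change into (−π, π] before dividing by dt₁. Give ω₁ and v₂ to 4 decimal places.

ω₁ = -1.1906, v₂ = 2.0276

heading to target = atan2(0−0.5, 1−4) = -2.9764
Δθ = wrap(-2.9764 − 0.0000) = -2.9764; ω₁ = Δθ/dt₁ = -1.1906
distance = √((1−4)² + (0−0.5)²) = 3.0414; v₂ = distance/dt₂ = 2.0276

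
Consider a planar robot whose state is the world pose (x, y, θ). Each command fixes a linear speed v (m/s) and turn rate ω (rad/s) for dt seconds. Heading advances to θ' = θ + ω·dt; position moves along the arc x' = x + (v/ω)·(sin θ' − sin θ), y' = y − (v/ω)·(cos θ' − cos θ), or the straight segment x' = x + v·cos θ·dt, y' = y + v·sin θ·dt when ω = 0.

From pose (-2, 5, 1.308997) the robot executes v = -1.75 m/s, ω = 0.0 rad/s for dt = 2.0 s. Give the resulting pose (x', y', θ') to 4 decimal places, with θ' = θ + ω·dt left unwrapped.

θ' = 1.3090 + 0.0·2.0 = 1.3090
ω = 0 → straight: x' = -2 + -1.75·cos(1.3090)·2.0 = -2.9059
y' = 5 + -1.75·sin(1.3090)·2.0 = 1.6193

(-2.9059, 1.6193, 1.3090)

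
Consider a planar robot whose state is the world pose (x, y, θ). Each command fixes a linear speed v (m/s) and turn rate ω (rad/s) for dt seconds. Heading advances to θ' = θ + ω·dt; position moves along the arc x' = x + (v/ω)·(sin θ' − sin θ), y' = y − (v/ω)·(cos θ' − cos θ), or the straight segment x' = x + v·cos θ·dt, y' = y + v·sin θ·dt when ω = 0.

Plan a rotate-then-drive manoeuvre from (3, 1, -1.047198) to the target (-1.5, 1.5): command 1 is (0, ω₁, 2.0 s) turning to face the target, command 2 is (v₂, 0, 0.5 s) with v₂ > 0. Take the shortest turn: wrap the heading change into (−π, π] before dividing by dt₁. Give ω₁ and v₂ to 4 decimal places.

heading to target = atan2(1.5−1, -1.5−3) = 3.0309
Δθ = wrap(3.0309 − -1.0472) = -2.2051; ω₁ = Δθ/dt₁ = -1.1025
distance = √((-1.5−3)² + (1.5−1)²) = 4.5277; v₂ = distance/dt₂ = 9.0554

ω₁ = -1.1025, v₂ = 9.0554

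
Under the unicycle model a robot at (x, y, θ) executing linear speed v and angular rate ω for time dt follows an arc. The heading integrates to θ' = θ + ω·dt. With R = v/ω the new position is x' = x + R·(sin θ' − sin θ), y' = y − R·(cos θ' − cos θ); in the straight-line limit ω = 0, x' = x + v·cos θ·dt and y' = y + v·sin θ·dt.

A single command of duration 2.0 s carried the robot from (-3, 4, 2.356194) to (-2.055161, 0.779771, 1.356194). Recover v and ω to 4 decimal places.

v = -1.7500, ω = -0.5000

Δθ = 1.356194 − 2.356194 = -1.000000
ω = Δθ/dt = -1.000000/2.0 = -0.5000
R = −Δy/(cos θ' − cos θ) = 3.5000
v = R·ω = 3.5000·-0.5000 = -1.7500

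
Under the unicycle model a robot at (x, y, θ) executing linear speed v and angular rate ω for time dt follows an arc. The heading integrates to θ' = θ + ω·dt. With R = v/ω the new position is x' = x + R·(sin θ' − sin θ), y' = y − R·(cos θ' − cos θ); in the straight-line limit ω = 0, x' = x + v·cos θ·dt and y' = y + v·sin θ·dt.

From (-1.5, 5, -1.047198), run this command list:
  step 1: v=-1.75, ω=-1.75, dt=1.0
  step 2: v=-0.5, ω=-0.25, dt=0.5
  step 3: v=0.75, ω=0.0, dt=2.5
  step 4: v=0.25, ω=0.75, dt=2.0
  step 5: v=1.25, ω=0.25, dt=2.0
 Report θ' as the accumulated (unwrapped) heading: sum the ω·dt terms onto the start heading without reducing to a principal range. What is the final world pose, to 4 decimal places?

step 1: θ'=-2.7972 (R=1.0000) → pose (-0.9716, 6.4413, -2.7972)
step 2: θ'=-2.9222 (R=2.0000) → pose (-0.7316, 6.5108, -2.9222)
step 3: θ'=-2.9222 (straight) → pose (-2.5617, 6.1027, -2.9222)
step 4: θ'=-1.4222 (R=0.3333) → pose (-2.8188, 5.7280, -1.4222)
step 5: θ'=-0.9222 (R=5.0000) → pose (-1.8586, 3.4479, -0.9222)

(-1.8586, 3.4479, -0.9222)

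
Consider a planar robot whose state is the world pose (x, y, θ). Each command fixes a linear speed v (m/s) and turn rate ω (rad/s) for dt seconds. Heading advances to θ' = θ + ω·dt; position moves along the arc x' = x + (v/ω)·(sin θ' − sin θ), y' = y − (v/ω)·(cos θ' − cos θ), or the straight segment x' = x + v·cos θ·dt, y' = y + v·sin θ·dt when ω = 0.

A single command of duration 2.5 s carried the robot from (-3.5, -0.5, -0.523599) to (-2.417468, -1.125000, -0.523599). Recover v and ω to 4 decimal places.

v = 0.5000, ω = 0.0000

Δθ = -0.523599 − -0.523599 = 0.000000
ω = Δθ/dt = 0.000000/2.5 = 0.0000
ω = 0 → v = (Δx·cos θ + Δy·sin θ)/dt = 0.5000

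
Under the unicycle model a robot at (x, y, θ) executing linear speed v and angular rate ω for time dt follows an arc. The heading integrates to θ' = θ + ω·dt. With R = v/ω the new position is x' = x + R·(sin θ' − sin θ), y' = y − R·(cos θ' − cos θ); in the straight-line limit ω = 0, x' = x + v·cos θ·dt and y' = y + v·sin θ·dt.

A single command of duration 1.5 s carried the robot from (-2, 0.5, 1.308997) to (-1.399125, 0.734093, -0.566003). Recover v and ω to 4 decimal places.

v = 0.5000, ω = -1.2500

Δθ = -0.566003 − 1.308997 = -1.875000
ω = Δθ/dt = -1.875000/1.5 = -1.2500
R = Δx/(sin θ' − sin θ) = -0.4000
v = R·ω = -0.4000·-1.2500 = 0.5000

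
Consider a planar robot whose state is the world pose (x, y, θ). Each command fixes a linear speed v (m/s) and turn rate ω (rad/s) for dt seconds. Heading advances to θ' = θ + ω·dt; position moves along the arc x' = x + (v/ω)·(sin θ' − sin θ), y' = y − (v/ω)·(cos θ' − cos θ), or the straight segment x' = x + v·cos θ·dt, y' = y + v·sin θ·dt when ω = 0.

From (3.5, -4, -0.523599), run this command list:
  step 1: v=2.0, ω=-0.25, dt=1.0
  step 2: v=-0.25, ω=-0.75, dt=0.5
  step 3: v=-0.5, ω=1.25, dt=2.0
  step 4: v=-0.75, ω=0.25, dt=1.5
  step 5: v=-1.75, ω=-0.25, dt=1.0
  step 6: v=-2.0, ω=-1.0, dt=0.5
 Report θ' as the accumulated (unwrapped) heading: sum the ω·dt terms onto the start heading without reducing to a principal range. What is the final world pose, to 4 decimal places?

(3.9469, -8.9740, 0.9764)

step 1: θ'=-0.7736 (R=-8.0000) → pose (5.0897, -5.2050, -0.7736)
step 2: θ'=-1.1486 (R=0.3333) → pose (5.0186, -5.1031, -1.1486)
step 3: θ'=1.3514 (R=-0.4000) → pose (4.2633, -5.1800, 1.3514)
step 4: θ'=1.7264 (R=-3.0000) → pose (4.2276, -6.2978, 1.7264)
step 5: θ'=1.4764 (R=7.0000) → pose (4.2810, -8.0424, 1.4764)
step 6: θ'=0.9764 (R=2.0000) → pose (3.9469, -8.9740, 0.9764)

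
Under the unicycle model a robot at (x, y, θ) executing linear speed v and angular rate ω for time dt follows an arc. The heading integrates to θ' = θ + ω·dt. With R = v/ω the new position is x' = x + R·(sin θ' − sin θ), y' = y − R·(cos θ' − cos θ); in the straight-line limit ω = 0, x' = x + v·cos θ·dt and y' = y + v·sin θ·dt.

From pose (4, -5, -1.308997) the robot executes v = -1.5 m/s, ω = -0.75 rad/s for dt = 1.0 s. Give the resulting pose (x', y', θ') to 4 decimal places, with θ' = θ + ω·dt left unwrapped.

θ' = -1.3090 + -0.75·1.0 = -2.0590
R = v/ω = -1.5/-0.75 = 2.0000
x' = 4 + 2.0000·(sin -2.0590 − sin -1.3090) = 4.1655
y' = -5 − 2.0000·(cos -2.0590 − cos -1.3090) = -3.5443

(4.1655, -3.5443, -2.0590)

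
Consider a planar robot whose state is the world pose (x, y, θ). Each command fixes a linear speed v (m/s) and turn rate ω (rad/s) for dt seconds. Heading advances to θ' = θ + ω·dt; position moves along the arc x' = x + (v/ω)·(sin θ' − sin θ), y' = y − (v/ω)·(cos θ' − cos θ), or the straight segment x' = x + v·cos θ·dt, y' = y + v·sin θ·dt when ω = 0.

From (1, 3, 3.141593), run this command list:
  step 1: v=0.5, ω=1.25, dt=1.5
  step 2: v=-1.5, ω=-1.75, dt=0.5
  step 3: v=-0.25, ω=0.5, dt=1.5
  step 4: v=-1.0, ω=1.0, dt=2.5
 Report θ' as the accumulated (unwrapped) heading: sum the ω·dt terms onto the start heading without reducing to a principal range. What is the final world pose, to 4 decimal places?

step 1: θ'=5.0166 (R=0.4000) → pose (0.6184, 2.4802, 5.0166)
step 2: θ'=4.1416 (R=0.8571) → pose (0.7149, 3.2000, 4.1416)
step 3: θ'=4.8916 (R=-0.5000) → pose (0.7861, 3.5593, 4.8916)
step 4: θ'=7.3916 (R=-1.0000) → pose (-1.0928, 3.8272, 7.3916)

(-1.0928, 3.8272, 7.3916)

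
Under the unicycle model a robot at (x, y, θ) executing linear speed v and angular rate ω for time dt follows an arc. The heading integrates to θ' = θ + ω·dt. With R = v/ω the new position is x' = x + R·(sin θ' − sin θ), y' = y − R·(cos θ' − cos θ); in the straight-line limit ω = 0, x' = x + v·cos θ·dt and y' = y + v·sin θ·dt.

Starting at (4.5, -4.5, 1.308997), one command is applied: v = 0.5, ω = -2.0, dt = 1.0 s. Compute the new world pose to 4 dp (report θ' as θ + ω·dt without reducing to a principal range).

(4.9008, -4.3721, -0.6910)

θ' = 1.3090 + -2.0·1.0 = -0.6910
R = v/ω = 0.5/-2.0 = -0.2500
x' = 4.5 + -0.2500·(sin -0.6910 − sin 1.3090) = 4.9008
y' = -4.5 − -0.2500·(cos -0.6910 − cos 1.3090) = -4.3721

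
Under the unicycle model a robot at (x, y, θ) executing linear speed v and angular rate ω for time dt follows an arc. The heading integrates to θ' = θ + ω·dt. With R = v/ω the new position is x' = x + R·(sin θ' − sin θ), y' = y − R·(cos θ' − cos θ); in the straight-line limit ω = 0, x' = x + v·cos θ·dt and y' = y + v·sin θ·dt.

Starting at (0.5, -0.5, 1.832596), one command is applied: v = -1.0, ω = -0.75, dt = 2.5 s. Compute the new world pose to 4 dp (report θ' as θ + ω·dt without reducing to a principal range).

θ' = 1.8326 + -0.75·2.5 = -0.0424
R = v/ω = -1.0/-0.75 = 1.3333
x' = 0.5 + 1.3333·(sin -0.0424 − sin 1.8326) = -0.8444
y' = -0.5 − 1.3333·(cos -0.0424 − cos 1.8326) = -2.1772

(-0.8444, -2.1772, -0.0424)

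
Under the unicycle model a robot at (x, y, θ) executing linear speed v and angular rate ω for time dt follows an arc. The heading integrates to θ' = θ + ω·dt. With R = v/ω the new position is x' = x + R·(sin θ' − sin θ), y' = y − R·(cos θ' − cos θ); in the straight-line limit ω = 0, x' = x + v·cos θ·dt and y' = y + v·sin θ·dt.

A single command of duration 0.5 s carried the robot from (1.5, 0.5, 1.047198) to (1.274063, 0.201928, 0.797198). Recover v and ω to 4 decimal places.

Δθ = 0.797198 − 1.047198 = -0.250000
ω = Δθ/dt = -0.250000/0.5 = -0.5000
R = −Δy/(cos θ' − cos θ) = 1.5000
v = R·ω = 1.5000·-0.5000 = -0.7500

v = -0.7500, ω = -0.5000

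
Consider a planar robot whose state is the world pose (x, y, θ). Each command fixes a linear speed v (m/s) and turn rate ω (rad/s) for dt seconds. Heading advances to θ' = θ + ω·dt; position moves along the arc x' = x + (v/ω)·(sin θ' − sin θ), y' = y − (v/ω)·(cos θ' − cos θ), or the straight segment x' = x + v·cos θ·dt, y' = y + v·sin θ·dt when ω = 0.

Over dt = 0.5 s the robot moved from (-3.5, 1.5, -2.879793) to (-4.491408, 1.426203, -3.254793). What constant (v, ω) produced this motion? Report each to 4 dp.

Δθ = -3.254793 − -2.879793 = -0.375000
ω = Δθ/dt = -0.375000/0.5 = -0.7500
R = Δx/(sin θ' − sin θ) = -2.6667
v = R·ω = -2.6667·-0.7500 = 2.0000

v = 2.0000, ω = -0.7500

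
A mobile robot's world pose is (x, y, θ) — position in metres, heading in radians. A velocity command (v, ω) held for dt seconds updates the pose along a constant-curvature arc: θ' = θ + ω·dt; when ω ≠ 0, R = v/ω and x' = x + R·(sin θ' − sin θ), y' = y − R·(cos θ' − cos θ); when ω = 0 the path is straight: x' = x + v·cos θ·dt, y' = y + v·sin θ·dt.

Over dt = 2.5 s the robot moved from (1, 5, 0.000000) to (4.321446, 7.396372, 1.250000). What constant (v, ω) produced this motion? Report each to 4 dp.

Δθ = 1.250000 − 0.000000 = 1.250000
ω = Δθ/dt = 1.250000/2.5 = 0.5000
R = Δx/(sin θ' − sin θ) = 3.5000
v = R·ω = 3.5000·0.5000 = 1.7500

v = 1.7500, ω = 0.5000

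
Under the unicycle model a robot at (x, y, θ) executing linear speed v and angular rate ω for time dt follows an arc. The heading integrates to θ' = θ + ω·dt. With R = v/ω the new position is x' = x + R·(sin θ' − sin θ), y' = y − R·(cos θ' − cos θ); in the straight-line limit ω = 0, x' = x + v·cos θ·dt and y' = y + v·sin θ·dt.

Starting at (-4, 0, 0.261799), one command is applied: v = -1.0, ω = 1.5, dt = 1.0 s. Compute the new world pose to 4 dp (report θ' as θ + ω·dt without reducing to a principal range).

θ' = 0.2618 + 1.5·1.0 = 1.7618
R = v/ω = -1.0/1.5 = -0.6667
x' = -4 + -0.6667·(sin 1.7618 − sin 0.2618) = -4.4820
y' = 0 − -0.6667·(cos 1.7618 − cos 0.2618) = -0.7705

(-4.4820, -0.7705, 1.7618)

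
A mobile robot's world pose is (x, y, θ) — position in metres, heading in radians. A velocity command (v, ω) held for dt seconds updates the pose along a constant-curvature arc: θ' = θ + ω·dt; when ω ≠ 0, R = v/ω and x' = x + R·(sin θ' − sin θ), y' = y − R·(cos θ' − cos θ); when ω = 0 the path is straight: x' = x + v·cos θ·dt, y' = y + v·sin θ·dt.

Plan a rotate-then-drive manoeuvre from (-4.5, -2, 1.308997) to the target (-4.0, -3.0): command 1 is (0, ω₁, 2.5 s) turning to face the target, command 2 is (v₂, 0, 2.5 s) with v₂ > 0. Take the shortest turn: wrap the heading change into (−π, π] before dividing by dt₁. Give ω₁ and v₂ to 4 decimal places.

heading to target = atan2(-3−-2, -4−-4.5) = -1.1071
Δθ = wrap(-1.1071 − 1.3090) = -2.4161; ω₁ = Δθ/dt₁ = -0.9665
distance = √((-4−-4.5)² + (-3−-2)²) = 1.1180; v₂ = distance/dt₂ = 0.4472

ω₁ = -0.9665, v₂ = 0.4472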